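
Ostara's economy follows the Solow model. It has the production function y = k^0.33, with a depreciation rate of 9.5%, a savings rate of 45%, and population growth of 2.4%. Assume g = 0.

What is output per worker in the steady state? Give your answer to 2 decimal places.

At the steady state, Δk = 0, so s·k^α = (n + δ)·k.
Rearranging, k^(1−α) = s / (n + δ).
k^0.67 = 0.45 / (0.024 + 0.095) = 0.45 / 0.119 = 3.7815
k* = 3.7815^(1/0.67) ≈ 7.2809
y* = (k*)^α = 7.2809^0.33 ≈ 1.9254

y* ≈ 1.93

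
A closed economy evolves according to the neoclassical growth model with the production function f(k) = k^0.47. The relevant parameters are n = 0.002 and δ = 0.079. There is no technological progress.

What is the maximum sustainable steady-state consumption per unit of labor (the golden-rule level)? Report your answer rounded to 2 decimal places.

c_gold ≈ 2.52

At the golden rule, f'(k) = n + δ, so α·k^(α−1) = n + δ and k_gold = (α/(n + δ))^(1/(1−α)).
k_gold = (0.47/0.081)^(1/0.53) = 5.8025^1.8868 ≈ 27.5924
c_gold = f(k_gold) − (n + δ)·k_gold = 4.7552 − 0.081×27.5924 ≈ 2.5202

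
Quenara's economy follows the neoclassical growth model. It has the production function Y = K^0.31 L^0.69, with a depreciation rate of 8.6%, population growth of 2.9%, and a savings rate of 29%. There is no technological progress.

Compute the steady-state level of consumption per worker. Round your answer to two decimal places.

c* ≈ 1.08

In steady state, investment equals break-even investment: s·k^α = (n + δ)·k.
Dividing both sides by k: k^(1−α) = s / (n + δ).
k^0.69 = 0.29 / (0.029 + 0.086) = 0.29 / 0.115 = 2.5217
k* = 2.5217^(1/0.69) ≈ 3.8209
y* = (k*)^α = 3.8209^0.31 ≈ 1.5152
c* = (1 − s)·y* = (1 − 0.29) × 1.5152 ≈ 1.0758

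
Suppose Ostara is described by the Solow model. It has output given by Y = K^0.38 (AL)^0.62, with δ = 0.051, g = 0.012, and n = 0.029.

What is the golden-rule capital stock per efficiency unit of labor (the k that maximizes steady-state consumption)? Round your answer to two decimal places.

k_gold ≈ 9.85

The golden rule sets f'(k) = n + g + δ, i.e. α·k^(α−1) = n + g + δ.
So k^(1−α) = α / (n + g + δ) = 0.38 / 0.092 = 4.1304.
k_gold = 4.1304^(1/0.62) ≈ 9.8523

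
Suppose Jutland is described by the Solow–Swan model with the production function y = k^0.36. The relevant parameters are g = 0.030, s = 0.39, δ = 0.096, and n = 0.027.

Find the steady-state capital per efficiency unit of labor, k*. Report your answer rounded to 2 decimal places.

In steady state, investment equals break-even investment: s·k^α = (n + g + δ)·k.
Dividing both sides by k: k^(1−α) = s / (n + g + δ).
k^0.64 = 0.39 / (0.027 + 0.030 + 0.096) = 0.39 / 0.153 = 2.5490
k* = 2.5490^(1/0.64) ≈ 4.3147

k* = 4.31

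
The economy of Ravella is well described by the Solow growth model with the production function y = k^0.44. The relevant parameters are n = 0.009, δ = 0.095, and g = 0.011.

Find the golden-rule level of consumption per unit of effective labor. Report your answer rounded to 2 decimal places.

At the golden rule, f'(k) = n + g + δ, so α·k^(α−1) = n + g + δ and k_gold = (α/(n + g + δ))^(1/(1−α)).
k_gold = (0.44/0.115)^(1/0.56) = 3.8261^1.7857 ≈ 10.9806
c_gold = f(k_gold) − (n + g + δ)·k_gold = 2.8700 − 0.115×10.9806 ≈ 1.6072

c_gold ≈ 1.61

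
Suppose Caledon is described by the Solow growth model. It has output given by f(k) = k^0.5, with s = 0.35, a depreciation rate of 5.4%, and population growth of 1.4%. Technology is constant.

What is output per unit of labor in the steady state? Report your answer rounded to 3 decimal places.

y* ≈ 5.147

Steady state requires s·f(k) = (n + δ)·k, i.e. s·k^α = (n + δ)·k.
Rearranging, k^(1−α) = s / (n + δ).
k^0.5 = 0.35 / (0.014 + 0.054) = 0.35 / 0.068 = 5.1471
k* = 5.1471^(1/0.5) ≈ 26.4926
y* = (k*)^α = 26.4926^0.5 ≈ 5.1471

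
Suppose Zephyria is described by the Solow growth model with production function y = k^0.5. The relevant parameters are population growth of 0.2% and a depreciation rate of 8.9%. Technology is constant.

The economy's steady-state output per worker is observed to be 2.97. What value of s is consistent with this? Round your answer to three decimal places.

In steady state, investment equals break-even investment: s·k^α = (n + δ)·k.
Since y* = [s/(n + δ)]^(α/(1−α)), we have s/(n + δ) = (y*)^((1−α)/α) = 2.97^1 = 2.9700.
Therefore s = 2.9700 × (n + δ) = 2.9700 × 0.091 = 0.2703.

s ≈ 0.270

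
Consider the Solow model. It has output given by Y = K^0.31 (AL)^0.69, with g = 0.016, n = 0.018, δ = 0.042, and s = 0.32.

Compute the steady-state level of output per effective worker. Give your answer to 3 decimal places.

At the steady state, Δk = 0, so s·k^α = (n + g + δ)·k.
Dividing both sides by k: k^(1−α) = s / (n + g + δ).
k^0.69 = 0.32 / (0.018 + 0.016 + 0.042) = 0.32 / 0.076 = 4.2105
k* = 4.2105^(1/0.69) ≈ 8.0321
y* = (k*)^α = 8.0321^0.31 ≈ 1.9076

y* = 1.908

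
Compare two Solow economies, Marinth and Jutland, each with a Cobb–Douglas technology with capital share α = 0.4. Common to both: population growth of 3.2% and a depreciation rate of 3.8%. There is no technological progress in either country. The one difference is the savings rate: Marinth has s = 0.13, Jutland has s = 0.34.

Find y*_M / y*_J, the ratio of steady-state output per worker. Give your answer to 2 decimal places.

y*_M / y*_J ≈ 0.53

Steady-state y* = [s/(n + δ)]^(α/(1−α)), so the ratio is [ (s_M/(n + δ)_M) / (s_J/(n + δ)_J) ]^0.6667.
s_M/(n + δ)_M = 0.13/0.070 = 1.8571; s_J/(n + δ)_J = 0.34/0.070 = 4.8571.
Ratio = (1.8571/4.8571)^0.6667 = 0.3823^0.6667 ≈ 0.5267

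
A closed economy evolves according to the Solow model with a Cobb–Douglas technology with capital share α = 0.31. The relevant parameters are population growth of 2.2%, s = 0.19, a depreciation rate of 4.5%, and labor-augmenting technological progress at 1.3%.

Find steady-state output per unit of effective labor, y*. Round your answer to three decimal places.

Steady state requires s·f(k) = (n + g + δ)·k, i.e. s·k^α = (n + g + δ)·k.
Rearranging, k^(1−α) = s / (n + g + δ).
k^0.69 = 0.19 / (0.022 + 0.013 + 0.045) = 0.19 / 0.080 = 2.3750
k* = 2.3750^(1/0.69) ≈ 3.5030
y* = (k*)^α = 3.5030^0.31 ≈ 1.4749

y* ≈ 1.475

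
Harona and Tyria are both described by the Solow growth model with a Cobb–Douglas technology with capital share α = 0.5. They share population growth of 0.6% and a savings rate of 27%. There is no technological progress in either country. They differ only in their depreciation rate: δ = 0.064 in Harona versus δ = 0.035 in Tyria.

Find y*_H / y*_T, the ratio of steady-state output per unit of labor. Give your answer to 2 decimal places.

y*_H / y*_T ≈ 0.59

Steady-state y* = [s/(n + δ)]^(α/(1−α)), so the ratio is [ (s_H/(n + δ)_H) / (s_T/(n + δ)_T) ]^1.
s_H/(n + δ)_H = 0.27/0.070 = 3.8571; s_T/(n + δ)_T = 0.27/0.041 = 6.5854.
Ratio = (3.8571/6.5854)^1 = 0.5857^1 ≈ 0.5857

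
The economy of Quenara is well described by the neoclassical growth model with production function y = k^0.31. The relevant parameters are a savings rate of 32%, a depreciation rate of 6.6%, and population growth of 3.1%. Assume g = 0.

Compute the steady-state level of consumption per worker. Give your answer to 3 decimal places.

In steady state, investment equals break-even investment: s·k^α = (n + δ)·k.
Rearranging, k^(1−α) = s / (n + δ).
k^0.69 = 0.32 / (0.031 + 0.066) = 0.32 / 0.097 = 3.2990
k* = 3.2990^(1/0.69) ≈ 5.6400
y* = (k*)^α = 5.6400^0.31 ≈ 1.7096
c* = (1 − s)·y* = (1 − 0.32) × 1.7096 ≈ 1.1625

c* = 1.163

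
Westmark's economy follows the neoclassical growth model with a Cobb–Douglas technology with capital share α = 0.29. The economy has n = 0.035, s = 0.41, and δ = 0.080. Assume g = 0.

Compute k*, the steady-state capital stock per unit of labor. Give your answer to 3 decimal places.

Steady state requires s·f(k) = (n + δ)·k, i.e. s·k^α = (n + δ)·k.
Dividing both sides by k: k^(1−α) = s / (n + δ).
k^0.71 = 0.41 / (0.035 + 0.080) = 0.41 / 0.115 = 3.5652
k* = 3.5652^(1/0.71) ≈ 5.9922

k* = 5.992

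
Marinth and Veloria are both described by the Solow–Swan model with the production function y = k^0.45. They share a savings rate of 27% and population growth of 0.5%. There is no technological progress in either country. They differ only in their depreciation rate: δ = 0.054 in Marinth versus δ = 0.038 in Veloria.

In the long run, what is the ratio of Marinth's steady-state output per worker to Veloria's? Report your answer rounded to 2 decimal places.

y*_M / y*_V ≈ 0.77

Steady-state y* = [s/(n + δ)]^(α/(1−α)), so the ratio is [ (s_M/(n + δ)_M) / (s_V/(n + δ)_V) ]^0.8182.
s_M/(n + δ)_M = 0.27/0.059 = 4.5763; s_V/(n + δ)_V = 0.27/0.043 = 6.2791.
Ratio = (4.5763/6.2791)^0.8182 = 0.7288^0.8182 ≈ 0.7719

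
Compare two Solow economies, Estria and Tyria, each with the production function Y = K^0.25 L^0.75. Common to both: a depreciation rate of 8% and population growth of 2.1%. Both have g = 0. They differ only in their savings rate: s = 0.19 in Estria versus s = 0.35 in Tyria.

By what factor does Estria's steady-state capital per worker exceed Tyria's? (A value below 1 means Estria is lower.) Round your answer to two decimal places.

k*_E / k*_T ≈ 0.44

Steady-state k* = [s/(n + δ)]^(1/(1−α)), so the ratio is [ (s_E/(n + δ)_E) / (s_T/(n + δ)_T) ]^1.3333.
s_E/(n + δ)_E = 0.19/0.101 = 1.8812; s_T/(n + δ)_T = 0.35/0.101 = 3.4653.
Ratio = (1.8812/3.4653)^1.3333 = 0.5429^1.3333 ≈ 0.4429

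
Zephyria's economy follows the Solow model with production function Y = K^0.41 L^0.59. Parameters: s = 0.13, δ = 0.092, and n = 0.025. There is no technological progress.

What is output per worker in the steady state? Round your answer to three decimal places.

y* = 1.076

In steady state, investment equals break-even investment: s·k^α = (n + δ)·k.
Dividing both sides by k: k^(1−α) = s / (n + δ).
k^0.59 = 0.13 / (0.025 + 0.092) = 0.13 / 0.117 = 1.1111
k* = 1.1111^(1/0.59) ≈ 1.1955
y* = (k*)^α = 1.1955^0.41 ≈ 1.0760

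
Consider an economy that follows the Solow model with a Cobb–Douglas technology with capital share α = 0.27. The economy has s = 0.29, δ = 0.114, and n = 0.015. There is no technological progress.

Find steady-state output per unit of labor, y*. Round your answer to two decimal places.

y* = 1.35

Steady state requires s·f(k) = (n + δ)·k, i.e. s·k^α = (n + δ)·k.
Dividing both sides by k: k^(1−α) = s / (n + δ).
k^0.73 = 0.29 / (0.015 + 0.114) = 0.29 / 0.129 = 2.2481
k* = 2.2481^(1/0.73) ≈ 3.0335
y* = (k*)^α = 3.0335^0.27 ≈ 1.3494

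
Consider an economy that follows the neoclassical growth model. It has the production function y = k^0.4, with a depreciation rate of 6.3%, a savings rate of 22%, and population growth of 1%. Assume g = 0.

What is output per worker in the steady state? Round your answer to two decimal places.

In steady state, investment equals break-even investment: s·k^α = (n + δ)·k.
Rearranging, k^(1−α) = s / (n + δ).
k^0.6 = 0.22 / (0.010 + 0.063) = 0.22 / 0.073 = 3.0137
k* = 3.0137^(1/0.6) ≈ 6.2878
y* = (k*)^α = 6.2878^0.4 ≈ 2.0864

y* ≈ 2.09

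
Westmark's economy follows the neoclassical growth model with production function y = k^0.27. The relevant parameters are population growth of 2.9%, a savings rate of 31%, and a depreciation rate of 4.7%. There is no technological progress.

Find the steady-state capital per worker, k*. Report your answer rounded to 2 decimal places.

k* ≈ 6.86

At the steady state, Δk = 0, so s·k^α = (n + δ)·k.
Dividing both sides by k: k^(1−α) = s / (n + δ).
k^0.73 = 0.31 / (0.029 + 0.047) = 0.31 / 0.076 = 4.0789
k* = 4.0789^(1/0.73) ≈ 6.8606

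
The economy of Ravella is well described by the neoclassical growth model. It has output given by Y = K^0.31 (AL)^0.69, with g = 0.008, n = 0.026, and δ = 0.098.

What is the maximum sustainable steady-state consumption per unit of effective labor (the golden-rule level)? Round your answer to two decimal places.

c_gold ≈ 1.01

At the golden rule, f'(k) = n + g + δ, so α·k^(α−1) = n + g + δ and k_gold = (α/(n + g + δ))^(1/(1−α)).
k_gold = (0.31/0.132)^(1/0.69) = 2.3485^1.4493 ≈ 3.4466
c_gold = f(k_gold) − (n + g + δ)·k_gold = 1.4675 − 0.132×3.4466 ≈ 1.0125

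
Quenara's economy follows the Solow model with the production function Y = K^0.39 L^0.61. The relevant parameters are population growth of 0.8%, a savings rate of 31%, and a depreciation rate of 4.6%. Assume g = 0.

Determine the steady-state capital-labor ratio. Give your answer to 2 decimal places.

k* ≈ 17.55

Steady state requires s·f(k) = (n + δ)·k, i.e. s·k^α = (n + δ)·k.
Rearranging, k^(1−α) = s / (n + δ).
k^0.61 = 0.31 / (0.008 + 0.046) = 0.31 / 0.054 = 5.7407
k* = 5.7407^(1/0.61) ≈ 17.5471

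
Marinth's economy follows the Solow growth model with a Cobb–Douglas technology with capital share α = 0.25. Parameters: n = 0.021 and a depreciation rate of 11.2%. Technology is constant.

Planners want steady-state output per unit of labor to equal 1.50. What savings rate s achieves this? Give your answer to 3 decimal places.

In steady state, investment equals break-even investment: s·k^α = (n + δ)·k.
Since y* = [s/(n + δ)]^(α/(1−α)), we have s/(n + δ) = (y*)^((1−α)/α) = 1.50^3 = 3.3750.
Therefore s = 3.3750 × (n + δ) = 3.3750 × 0.133 = 0.4489.

s ≈ 0.449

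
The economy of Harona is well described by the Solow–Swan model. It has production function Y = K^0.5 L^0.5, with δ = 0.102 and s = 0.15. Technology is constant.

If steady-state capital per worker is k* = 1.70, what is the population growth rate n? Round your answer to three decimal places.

At the steady state, Δk = 0, so s·k^α = (n + δ)·k.
So s / (n + δ) = (k*)^(1−α) = 1.70^0.5 = 1.3038.
Therefore n + δ = s / 1.3038 = 0.15 / 1.3038 = 0.1150, so n = 0.1150 − 0.102 = 0.0130.

n ≈ 0.013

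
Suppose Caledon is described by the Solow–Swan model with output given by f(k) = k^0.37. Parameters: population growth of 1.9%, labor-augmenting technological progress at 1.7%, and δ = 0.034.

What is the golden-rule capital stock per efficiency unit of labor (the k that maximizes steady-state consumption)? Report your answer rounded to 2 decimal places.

k_gold ≈ 14.05

The golden rule sets f'(k) = n + g + δ, i.e. α·k^(α−1) = n + g + δ.
So k^(1−α) = α / (n + g + δ) = 0.37 / 0.070 = 5.2857.
k_gold = 5.2857^(1/0.63) ≈ 14.0534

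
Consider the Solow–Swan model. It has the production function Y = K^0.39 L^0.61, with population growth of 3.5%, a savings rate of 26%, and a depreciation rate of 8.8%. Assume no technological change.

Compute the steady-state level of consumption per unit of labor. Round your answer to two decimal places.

Steady state requires s·f(k) = (n + δ)·k, i.e. s·k^α = (n + δ)·k.
Rearranging, k^(1−α) = s / (n + δ).
k^0.61 = 0.26 / (0.035 + 0.088) = 0.26 / 0.123 = 2.1138
k* = 2.1138^(1/0.61) ≈ 3.4111
y* = (k*)^α = 3.4111^0.39 ≈ 1.6137
c* = (1 − s)·y* = (1 − 0.26) × 1.6137 ≈ 1.1941

c* ≈ 1.19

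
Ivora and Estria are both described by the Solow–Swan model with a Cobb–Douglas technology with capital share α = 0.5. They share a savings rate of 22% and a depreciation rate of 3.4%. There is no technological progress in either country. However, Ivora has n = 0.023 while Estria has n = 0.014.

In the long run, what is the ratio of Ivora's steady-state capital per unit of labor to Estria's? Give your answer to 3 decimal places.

Steady-state k* = [s/(n + δ)]^(1/(1−α)), so the ratio is [ (s_I/(n + δ)_I) / (s_E/(n + δ)_E) ]^2.
s_I/(n + δ)_I = 0.22/0.057 = 3.8596; s_E/(n + δ)_E = 0.22/0.048 = 4.5833.
Ratio = (3.8596/4.5833)^2 = 0.8421^2 ≈ 0.7091

k*_I / k*_E ≈ 0.709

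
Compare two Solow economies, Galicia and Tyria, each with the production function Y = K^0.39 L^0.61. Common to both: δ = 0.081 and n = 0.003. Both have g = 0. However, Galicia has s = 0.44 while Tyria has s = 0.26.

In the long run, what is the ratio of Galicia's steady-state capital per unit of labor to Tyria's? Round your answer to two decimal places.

Steady-state k* = [s/(n + δ)]^(1/(1−α)), so the ratio is [ (s_G/(n + δ)_G) / (s_T/(n + δ)_T) ]^1.6393.
s_G/(n + δ)_G = 0.44/0.084 = 5.2381; s_T/(n + δ)_T = 0.26/0.084 = 3.0952.
Ratio = (5.2381/3.0952)^1.6393 = 1.6923^1.6393 ≈ 2.3689

k*_G / k*_T ≈ 2.37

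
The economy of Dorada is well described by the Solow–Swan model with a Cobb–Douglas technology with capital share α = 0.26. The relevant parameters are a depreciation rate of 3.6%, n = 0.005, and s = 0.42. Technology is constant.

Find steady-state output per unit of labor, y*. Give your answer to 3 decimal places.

y* = 2.265

At the steady state, Δk = 0, so s·k^α = (n + δ)·k.
Rearranging, k^(1−α) = s / (n + δ).
k^0.74 = 0.42 / (0.005 + 0.036) = 0.42 / 0.041 = 10.2439
k* = 10.2439^(1/0.74) ≈ 23.2003
y* = (k*)^α = 23.2003^0.26 ≈ 2.2648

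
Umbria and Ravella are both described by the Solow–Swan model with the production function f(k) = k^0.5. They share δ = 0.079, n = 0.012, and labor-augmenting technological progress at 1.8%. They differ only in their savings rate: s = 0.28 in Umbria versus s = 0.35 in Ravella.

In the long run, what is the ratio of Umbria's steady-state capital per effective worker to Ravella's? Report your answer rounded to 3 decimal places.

ratio ≈ 0.640

Steady-state k* = [s/(n + g + δ)]^(1/(1−α)), so the ratio is [ (s_U/(n + g + δ)_U) / (s_R/(n + g + δ)_R) ]^2.
s_U/(n + g + δ)_U = 0.28/0.109 = 2.5688; s_R/(n + g + δ)_R = 0.35/0.109 = 3.2110.
Ratio = (2.5688/3.2110)^2 = 0.8000^2 ≈ 0.6400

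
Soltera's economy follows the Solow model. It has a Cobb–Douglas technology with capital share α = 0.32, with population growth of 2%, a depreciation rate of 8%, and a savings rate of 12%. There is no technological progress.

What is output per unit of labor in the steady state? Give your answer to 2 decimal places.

Steady state requires s·f(k) = (n + δ)·k, i.e. s·k^α = (n + δ)·k.
Rearranging, k^(1−α) = s / (n + δ).
k^0.68 = 0.12 / (0.020 + 0.080) = 0.12 / 0.100 = 1.2000
k* = 1.2000^(1/0.68) ≈ 1.3075
y* = (k*)^α = 1.3075^0.32 ≈ 1.0896

y* ≈ 1.09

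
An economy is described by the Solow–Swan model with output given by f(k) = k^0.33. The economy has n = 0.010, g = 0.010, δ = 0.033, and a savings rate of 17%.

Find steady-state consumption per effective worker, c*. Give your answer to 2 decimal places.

At the steady state, Δk = 0, so s·k^α = (n + g + δ)·k.
Dividing both sides by k: k^(1−α) = s / (n + g + δ).
k^0.67 = 0.17 / (0.010 + 0.010 + 0.033) = 0.17 / 0.053 = 3.2075
k* = 3.2075^(1/0.67) ≈ 5.6947
y* = (k*)^α = 5.6947^0.33 ≈ 1.7754
c* = (1 − s)·y* = (1 − 0.17) × 1.7754 ≈ 1.4736

c* = 1.47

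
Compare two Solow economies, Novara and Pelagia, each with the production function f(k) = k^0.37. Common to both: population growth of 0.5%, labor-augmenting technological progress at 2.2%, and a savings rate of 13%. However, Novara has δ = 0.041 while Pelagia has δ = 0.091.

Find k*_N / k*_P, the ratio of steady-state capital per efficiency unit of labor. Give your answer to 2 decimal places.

k*_N / k*_P ≈ 2.40

Steady-state k* = [s/(n + g + δ)]^(1/(1−α)), so the ratio is [ (s_N/(n + g + δ)_N) / (s_P/(n + g + δ)_P) ]^1.5873.
s_N/(n + g + δ)_N = 0.13/0.068 = 1.9118; s_P/(n + g + δ)_P = 0.13/0.118 = 1.1017.
Ratio = (1.9118/1.1017)^1.5873 = 1.7353^1.5873 ≈ 2.3986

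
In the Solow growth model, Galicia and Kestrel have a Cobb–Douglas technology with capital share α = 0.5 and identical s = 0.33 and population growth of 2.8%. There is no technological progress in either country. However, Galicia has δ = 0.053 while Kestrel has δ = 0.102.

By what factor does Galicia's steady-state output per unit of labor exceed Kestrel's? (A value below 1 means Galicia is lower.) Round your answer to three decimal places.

y*_G / y*_K ≈ 1.605

Steady-state y* = [s/(n + δ)]^(α/(1−α)), so the ratio is [ (s_G/(n + δ)_G) / (s_K/(n + δ)_K) ]^1.
s_G/(n + δ)_G = 0.33/0.081 = 4.0741; s_K/(n + δ)_K = 0.33/0.130 = 2.5385.
Ratio = (4.0741/2.5385)^1 = 1.6049^1 ≈ 1.6049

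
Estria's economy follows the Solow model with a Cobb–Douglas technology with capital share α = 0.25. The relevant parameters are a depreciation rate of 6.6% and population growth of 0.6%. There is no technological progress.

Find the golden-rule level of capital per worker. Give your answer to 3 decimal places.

The golden rule sets f'(k) = n + δ, i.e. α·k^(α−1) = n + δ.
So k^(1−α) = α / (n + δ) = 0.25 / 0.072 = 3.4722.
k_gold = 3.4722^(1/0.75) ≈ 5.2578

k_gold ≈ 5.258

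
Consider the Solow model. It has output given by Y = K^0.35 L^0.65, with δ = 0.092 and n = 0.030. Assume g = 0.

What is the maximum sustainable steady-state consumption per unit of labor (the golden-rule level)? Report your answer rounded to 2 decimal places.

c_gold ≈ 1.15

At the golden rule, f'(k) = n + δ, so α·k^(α−1) = n + δ and k_gold = (α/(n + δ))^(1/(1−α)).
k_gold = (0.35/0.122)^(1/0.65) = 2.8689^1.5385 ≈ 5.0605
c_gold = f(k_gold) − (n + δ)·k_gold = 1.7639 − 0.122×5.0605 ≈ 1.1465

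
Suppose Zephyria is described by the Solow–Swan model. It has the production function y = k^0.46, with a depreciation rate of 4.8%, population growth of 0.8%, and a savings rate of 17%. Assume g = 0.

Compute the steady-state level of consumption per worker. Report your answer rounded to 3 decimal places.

At the steady state, Δk = 0, so s·k^α = (n + δ)·k.
Dividing both sides by k: k^(1−α) = s / (n + δ).
k^0.54 = 0.17 / (0.008 + 0.048) = 0.17 / 0.056 = 3.0357
k* = 3.0357^(1/0.54) ≈ 7.8176
y* = (k*)^α = 7.8176^0.46 ≈ 2.5752
c* = (1 − s)·y* = (1 − 0.17) × 2.5752 ≈ 2.1374

c* = 2.137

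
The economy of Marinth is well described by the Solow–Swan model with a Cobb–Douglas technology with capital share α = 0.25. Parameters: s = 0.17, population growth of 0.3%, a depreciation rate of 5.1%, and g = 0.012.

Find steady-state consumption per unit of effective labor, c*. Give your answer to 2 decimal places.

c* ≈ 1.14

Steady state requires s·f(k) = (n + g + δ)·k, i.e. s·k^α = (n + g + δ)·k.
Dividing both sides by k: k^(1−α) = s / (n + g + δ).
k^0.75 = 0.17 / (0.003 + 0.012 + 0.051) = 0.17 / 0.066 = 2.5758
k* = 2.5758^(1/0.75) ≈ 3.5309
y* = (k*)^α = 3.5309^0.25 ≈ 1.3708
c* = (1 − s)·y* = (1 − 0.17) × 1.3708 ≈ 1.1378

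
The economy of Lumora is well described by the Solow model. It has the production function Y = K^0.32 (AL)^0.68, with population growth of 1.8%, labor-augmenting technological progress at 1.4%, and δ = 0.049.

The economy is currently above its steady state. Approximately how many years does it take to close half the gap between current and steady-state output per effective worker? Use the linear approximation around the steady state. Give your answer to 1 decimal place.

t_½ ≈ 12.6 years

Near the steady state the convergence rate is λ = (1 − α)(n + g + δ).
λ = (1 − 0.32) × 0.081 = 0.68 × 0.081 = 0.05508
Half-life = ln 2 / λ = 0.6931 / 0.05508 ≈ 12.58 years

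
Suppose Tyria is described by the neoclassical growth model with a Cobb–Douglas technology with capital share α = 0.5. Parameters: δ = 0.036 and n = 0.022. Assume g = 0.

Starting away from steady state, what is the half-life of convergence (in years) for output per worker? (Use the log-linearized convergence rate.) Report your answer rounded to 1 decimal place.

half-life ≈ 23.9 years

Near the steady state the convergence rate is λ = (1 − α)(n + δ).
λ = (1 − 0.5) × 0.058 = 0.5 × 0.058 = 0.0290
Half-life = ln 2 / λ = 0.6931 / 0.0290 ≈ 23.90 years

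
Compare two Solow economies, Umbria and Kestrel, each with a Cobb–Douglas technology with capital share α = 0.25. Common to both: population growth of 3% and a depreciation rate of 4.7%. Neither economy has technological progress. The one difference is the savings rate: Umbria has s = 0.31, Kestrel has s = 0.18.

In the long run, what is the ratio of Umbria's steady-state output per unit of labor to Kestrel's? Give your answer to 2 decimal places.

y*_U / y*_K ≈ 1.20

Steady-state y* = [s/(n + δ)]^(α/(1−α)), so the ratio is [ (s_U/(n + δ)_U) / (s_K/(n + δ)_K) ]^0.3333.
s_U/(n + δ)_U = 0.31/0.077 = 4.0260; s_K/(n + δ)_K = 0.18/0.077 = 2.3377.
Ratio = (4.0260/2.3377)^0.3333 = 1.7222^0.3333 ≈ 1.1986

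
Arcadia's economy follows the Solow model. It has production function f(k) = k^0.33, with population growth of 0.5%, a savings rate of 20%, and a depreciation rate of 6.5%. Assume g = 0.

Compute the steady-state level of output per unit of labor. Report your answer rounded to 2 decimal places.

Steady state requires s·f(k) = (n + δ)·k, i.e. s·k^α = (n + δ)·k.
Rearranging, k^(1−α) = s / (n + δ).
k^0.67 = 0.20 / (0.005 + 0.065) = 0.20 / 0.070 = 2.8571
k* = 2.8571^(1/0.67) ≈ 4.7917
y* = (k*)^α = 4.7917^0.33 ≈ 1.6771

y* = 1.68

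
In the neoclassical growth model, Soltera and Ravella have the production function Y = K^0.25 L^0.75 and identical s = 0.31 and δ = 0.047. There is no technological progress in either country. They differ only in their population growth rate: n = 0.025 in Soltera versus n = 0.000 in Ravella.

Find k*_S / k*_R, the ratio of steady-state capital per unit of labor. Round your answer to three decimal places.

ratio ≈ 0.566

Steady-state k* = [s/(n + δ)]^(1/(1−α)), so the ratio is [ (s_S/(n + δ)_S) / (s_R/(n + δ)_R) ]^1.3333.
s_S/(n + δ)_S = 0.31/0.072 = 4.3056; s_R/(n + δ)_R = 0.31/0.047 = 6.5957.
Ratio = (4.3056/6.5957)^1.3333 = 0.6528^1.3333 ≈ 0.5663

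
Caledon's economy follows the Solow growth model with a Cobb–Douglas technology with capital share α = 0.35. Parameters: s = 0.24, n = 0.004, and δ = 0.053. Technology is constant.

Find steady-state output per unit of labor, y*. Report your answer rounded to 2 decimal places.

y* ≈ 2.17

In steady state, investment equals break-even investment: s·k^α = (n + δ)·k.
Rearranging, k^(1−α) = s / (n + δ).
k^0.65 = 0.24 / (0.004 + 0.053) = 0.24 / 0.057 = 4.2105
k* = 4.2105^(1/0.65) ≈ 9.1309
y* = (k*)^α = 9.1309^0.35 ≈ 2.1686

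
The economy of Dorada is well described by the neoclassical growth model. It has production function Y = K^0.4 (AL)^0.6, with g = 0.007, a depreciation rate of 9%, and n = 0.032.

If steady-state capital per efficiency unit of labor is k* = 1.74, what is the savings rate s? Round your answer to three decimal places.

s ≈ 0.180

Steady state requires s·f(k) = (n + g + δ)·k, i.e. s·k^α = (n + g + δ)·k.
So s / (n + g + δ) = (k*)^(1−α) = 1.74^0.6 = 1.3942.
Therefore s = 1.3942 × (n + g + δ) = 1.3942 × 0.129 = 0.1799.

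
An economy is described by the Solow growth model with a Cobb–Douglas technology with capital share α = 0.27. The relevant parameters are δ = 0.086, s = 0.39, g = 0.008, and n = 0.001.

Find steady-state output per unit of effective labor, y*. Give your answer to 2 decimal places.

Steady state requires s·f(k) = (n + g + δ)·k, i.e. s·k^α = (n + g + δ)·k.
Rearranging, k^(1−α) = s / (n + g + δ).
k^0.73 = 0.39 / (0.001 + 0.008 + 0.086) = 0.39 / 0.095 = 4.1053
k* = 4.1053^(1/0.73) ≈ 6.9215
y* = (k*)^α = 6.9215^0.27 ≈ 1.6860

y* = 1.69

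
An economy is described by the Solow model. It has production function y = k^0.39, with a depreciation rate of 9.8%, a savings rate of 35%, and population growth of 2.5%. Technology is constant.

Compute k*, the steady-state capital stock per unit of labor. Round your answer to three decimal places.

At the steady state, Δk = 0, so s·k^α = (n + δ)·k.
Dividing both sides by k: k^(1−α) = s / (n + δ).
k^0.61 = 0.35 / (0.025 + 0.098) = 0.35 / 0.123 = 2.8455
k* = 2.8455^(1/0.61) ≈ 5.5529

k* ≈ 5.553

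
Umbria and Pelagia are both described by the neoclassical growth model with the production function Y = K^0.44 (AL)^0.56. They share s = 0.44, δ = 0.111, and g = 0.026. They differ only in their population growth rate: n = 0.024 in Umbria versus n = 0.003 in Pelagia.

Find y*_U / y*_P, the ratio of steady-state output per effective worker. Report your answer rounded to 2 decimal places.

Steady-state y* = [s/(n + g + δ)]^(α/(1−α)), so the ratio is [ (s_U/(n + g + δ)_U) / (s_P/(n + g + δ)_P) ]^0.7857.
s_U/(n + g + δ)_U = 0.44/0.161 = 2.7329; s_P/(n + g + δ)_P = 0.44/0.140 = 3.1429.
Ratio = (2.7329/3.1429)^0.7857 = 0.8695^0.7857 ≈ 0.8960

y*_U / y*_P ≈ 0.90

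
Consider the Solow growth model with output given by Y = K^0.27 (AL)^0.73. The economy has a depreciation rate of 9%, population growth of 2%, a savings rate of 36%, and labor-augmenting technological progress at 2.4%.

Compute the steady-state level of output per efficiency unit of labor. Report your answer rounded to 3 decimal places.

In steady state, investment equals break-even investment: s·k^α = (n + g + δ)·k.
Dividing both sides by k: k^(1−α) = s / (n + g + δ).
k^0.73 = 0.36 / (0.020 + 0.024 + 0.090) = 0.36 / 0.134 = 2.6866
k* = 2.6866^(1/0.73) ≈ 3.8721
y* = (k*)^α = 3.8721^0.27 ≈ 1.4413

y* = 1.441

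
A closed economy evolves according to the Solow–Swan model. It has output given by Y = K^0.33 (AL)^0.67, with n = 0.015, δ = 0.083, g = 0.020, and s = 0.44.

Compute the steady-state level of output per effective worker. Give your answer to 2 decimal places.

y* ≈ 1.91

In steady state, investment equals break-even investment: s·k^α = (n + g + δ)·k.
Dividing both sides by k: k^(1−α) = s / (n + g + δ).
k^0.67 = 0.44 / (0.015 + 0.020 + 0.083) = 0.44 / 0.118 = 3.7288
k* = 3.7288^(1/0.67) ≈ 7.1300
y* = (k*)^α = 7.1300^0.33 ≈ 1.9121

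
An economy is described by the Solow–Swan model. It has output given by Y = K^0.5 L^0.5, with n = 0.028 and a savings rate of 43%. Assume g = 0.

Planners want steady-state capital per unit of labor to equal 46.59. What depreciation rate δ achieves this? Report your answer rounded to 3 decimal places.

δ ≈ 0.035

Steady state requires s·f(k) = (n + δ)·k, i.e. s·k^α = (n + δ)·k.
So s / (n + δ) = (k*)^(1−α) = 46.59^0.5 = 6.8257.
Therefore n + δ = s / 6.8257 = 0.43 / 6.8257 = 0.0630, so δ = 0.0630 − 0.028 = 0.0350.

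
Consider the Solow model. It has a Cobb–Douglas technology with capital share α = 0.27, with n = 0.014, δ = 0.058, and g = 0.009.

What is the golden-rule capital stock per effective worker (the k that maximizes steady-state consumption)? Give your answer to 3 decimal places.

The golden rule sets f'(k) = n + g + δ, i.e. α·k^(α−1) = n + g + δ.
So k^(1−α) = α / (n + g + δ) = 0.27 / 0.081 = 3.3333.
k_gold = 3.3333^(1/0.73) ≈ 5.2031

k_gold ≈ 5.203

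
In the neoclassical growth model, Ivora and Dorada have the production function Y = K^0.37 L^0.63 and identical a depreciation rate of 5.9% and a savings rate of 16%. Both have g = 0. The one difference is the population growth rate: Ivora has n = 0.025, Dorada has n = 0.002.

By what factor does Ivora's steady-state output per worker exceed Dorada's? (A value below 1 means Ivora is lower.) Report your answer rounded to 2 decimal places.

ratio ≈ 0.83

Steady-state y* = [s/(n + δ)]^(α/(1−α)), so the ratio is [ (s_I/(n + δ)_I) / (s_D/(n + δ)_D) ]^0.5873.
s_I/(n + δ)_I = 0.16/0.084 = 1.9048; s_D/(n + δ)_D = 0.16/0.061 = 2.6230.
Ratio = (1.9048/2.6230)^0.5873 = 0.7262^0.5873 ≈ 0.8287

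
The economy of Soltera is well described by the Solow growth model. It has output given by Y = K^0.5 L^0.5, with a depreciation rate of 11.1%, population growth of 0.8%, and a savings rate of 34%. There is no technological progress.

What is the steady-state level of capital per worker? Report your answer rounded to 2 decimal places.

k* ≈ 8.16

At the steady state, Δk = 0, so s·k^α = (n + δ)·k.
Rearranging, k^(1−α) = s / (n + δ).
k^0.5 = 0.34 / (0.008 + 0.111) = 0.34 / 0.119 = 2.8571
k* = 2.8571^(1/0.5) ≈ 8.1630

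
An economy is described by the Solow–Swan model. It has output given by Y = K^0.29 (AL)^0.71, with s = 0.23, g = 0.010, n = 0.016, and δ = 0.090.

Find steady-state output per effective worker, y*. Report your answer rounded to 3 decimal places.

y* ≈ 1.323

At the steady state, Δk = 0, so s·k^α = (n + g + δ)·k.
Rearranging, k^(1−α) = s / (n + g + δ).
k^0.71 = 0.23 / (0.016 + 0.010 + 0.090) = 0.23 / 0.116 = 1.9828
k* = 1.9828^(1/0.71) ≈ 2.6224
y* = (k*)^α = 2.6224^0.29 ≈ 1.3226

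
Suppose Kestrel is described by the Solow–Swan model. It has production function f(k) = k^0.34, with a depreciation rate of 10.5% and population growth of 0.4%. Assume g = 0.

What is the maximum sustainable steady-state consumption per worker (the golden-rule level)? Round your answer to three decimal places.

c_gold ≈ 1.186

At the golden rule, f'(k) = n + δ, so α·k^(α−1) = n + δ and k_gold = (α/(n + δ))^(1/(1−α)).
k_gold = (0.34/0.109)^(1/0.66) = 3.1193^1.5152 ≈ 5.6053
c_gold = f(k_gold) − (n + δ)·k_gold = 1.7969 − 0.109×5.6053 ≈ 1.1859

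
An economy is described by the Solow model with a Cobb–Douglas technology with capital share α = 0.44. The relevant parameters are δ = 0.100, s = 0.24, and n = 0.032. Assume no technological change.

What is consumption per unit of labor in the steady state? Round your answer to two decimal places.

c* ≈ 1.22

At the steady state, Δk = 0, so s·k^α = (n + δ)·k.
Rearranging, k^(1−α) = s / (n + δ).
k^0.56 = 0.24 / (0.032 + 0.100) = 0.24 / 0.132 = 1.8182
k* = 1.8182^(1/0.56) ≈ 2.9083
y* = (k*)^α = 2.9083^0.44 ≈ 1.5996
c* = (1 − s)·y* = (1 − 0.24) × 1.5996 ≈ 1.2157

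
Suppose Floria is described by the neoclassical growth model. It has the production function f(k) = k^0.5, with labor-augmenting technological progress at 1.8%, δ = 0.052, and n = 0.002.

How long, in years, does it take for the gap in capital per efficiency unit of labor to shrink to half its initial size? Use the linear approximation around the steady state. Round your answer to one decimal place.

t_½ ≈ 19.3 years

Near the steady state the convergence rate is λ = (1 − α)(n + g + δ).
λ = (1 − 0.5) × 0.072 = 0.5 × 0.072 = 0.0360
Half-life = ln 2 / λ = 0.6931 / 0.0360 ≈ 19.25 years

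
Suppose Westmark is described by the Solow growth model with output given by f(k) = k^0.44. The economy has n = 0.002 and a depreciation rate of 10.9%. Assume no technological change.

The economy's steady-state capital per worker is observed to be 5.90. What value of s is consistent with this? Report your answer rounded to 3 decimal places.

s ≈ 0.300

At the steady state, Δk = 0, so s·k^α = (n + δ)·k.
So s / (n + δ) = (k*)^(1−α) = 5.90^0.56 = 2.7019.
Therefore s = 2.7019 × (n + δ) = 2.7019 × 0.111 = 0.2999.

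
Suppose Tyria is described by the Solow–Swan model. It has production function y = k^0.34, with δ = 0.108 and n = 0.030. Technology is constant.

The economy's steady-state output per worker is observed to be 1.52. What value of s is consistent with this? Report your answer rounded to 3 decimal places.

s ≈ 0.311

In steady state, investment equals break-even investment: s·k^α = (n + δ)·k.
Since y* = [s/(n + δ)]^(α/(1−α)), we have s/(n + δ) = (y*)^((1−α)/α) = 1.52^1.9412 = 2.2542.
Therefore s = 2.2542 × (n + δ) = 2.2542 × 0.138 = 0.3111.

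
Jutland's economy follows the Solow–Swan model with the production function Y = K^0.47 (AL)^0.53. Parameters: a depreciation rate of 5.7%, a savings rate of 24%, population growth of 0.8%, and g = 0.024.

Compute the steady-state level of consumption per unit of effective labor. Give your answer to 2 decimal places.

In steady state, investment equals break-even investment: s·k^α = (n + g + δ)·k.
Rearranging, k^(1−α) = s / (n + g + δ).
k^0.53 = 0.24 / (0.008 + 0.024 + 0.057) = 0.24 / 0.089 = 2.6966
k* = 2.6966^(1/0.53) ≈ 6.4992
y* = (k*)^α = 6.4992^0.47 ≈ 2.4102
c* = (1 − s)·y* = (1 − 0.24) × 2.4102 ≈ 1.8318

c* = 1.83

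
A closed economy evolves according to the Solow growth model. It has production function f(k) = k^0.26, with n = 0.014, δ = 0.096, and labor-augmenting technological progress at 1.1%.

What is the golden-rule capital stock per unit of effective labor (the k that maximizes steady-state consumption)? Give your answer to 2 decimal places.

The golden rule sets f'(k) = n + g + δ, i.e. α·k^(α−1) = n + g + δ.
So k^(1−α) = α / (n + g + δ) = 0.26 / 0.121 = 2.1488.
k_gold = 2.1488^(1/0.74) ≈ 2.8113

k_gold ≈ 2.81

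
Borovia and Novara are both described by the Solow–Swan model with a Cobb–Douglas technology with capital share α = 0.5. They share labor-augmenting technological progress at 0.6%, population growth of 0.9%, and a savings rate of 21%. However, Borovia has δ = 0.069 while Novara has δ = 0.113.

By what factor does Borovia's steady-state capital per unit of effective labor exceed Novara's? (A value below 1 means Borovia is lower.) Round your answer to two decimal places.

Steady-state k* = [s/(n + g + δ)]^(1/(1−α)), so the ratio is [ (s_B/(n + g + δ)_B) / (s_N/(n + g + δ)_N) ]^2.
s_B/(n + g + δ)_B = 0.21/0.084 = 2.5000; s_N/(n + g + δ)_N = 0.21/0.128 = 1.6406.
Ratio = (2.5000/1.6406)^2 = 1.5238^2 ≈ 2.3220

ratio ≈ 2.32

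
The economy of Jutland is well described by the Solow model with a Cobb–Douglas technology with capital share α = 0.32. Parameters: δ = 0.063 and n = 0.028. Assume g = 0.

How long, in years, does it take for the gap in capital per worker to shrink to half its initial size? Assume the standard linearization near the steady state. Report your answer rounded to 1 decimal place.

about 11.2 years

Near the steady state the convergence rate is λ = (1 − α)(n + δ).
λ = (1 − 0.32) × 0.091 = 0.68 × 0.091 = 0.06188
Half-life = ln 2 / λ = 0.6931 / 0.06188 ≈ 11.20 years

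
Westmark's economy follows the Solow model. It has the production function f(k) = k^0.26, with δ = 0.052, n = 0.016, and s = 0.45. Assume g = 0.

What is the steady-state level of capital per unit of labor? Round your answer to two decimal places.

k* = 12.85

At the steady state, Δk = 0, so s·k^α = (n + δ)·k.
Rearranging, k^(1−α) = s / (n + δ).
k^0.74 = 0.45 / (0.016 + 0.052) = 0.45 / 0.068 = 6.6176
k* = 6.6176^(1/0.74) ≈ 12.8545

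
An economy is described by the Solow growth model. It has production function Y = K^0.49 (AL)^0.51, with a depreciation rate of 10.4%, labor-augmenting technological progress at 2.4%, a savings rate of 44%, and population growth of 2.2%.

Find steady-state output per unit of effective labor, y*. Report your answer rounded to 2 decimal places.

In steady state, investment equals break-even investment: s·k^α = (n + g + δ)·k.
Dividing both sides by k: k^(1−α) = s / (n + g + δ).
k^0.51 = 0.44 / (0.022 + 0.024 + 0.104) = 0.44 / 0.150 = 2.9333
k* = 2.9333^(1/0.51) ≈ 8.2487
y* = (k*)^α = 8.2487^0.49 ≈ 2.8121

y* = 2.81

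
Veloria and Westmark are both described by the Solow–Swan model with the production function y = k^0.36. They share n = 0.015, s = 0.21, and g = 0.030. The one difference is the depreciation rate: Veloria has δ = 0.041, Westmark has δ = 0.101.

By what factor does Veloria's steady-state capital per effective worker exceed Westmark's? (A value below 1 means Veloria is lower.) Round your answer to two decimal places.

k*_V / k*_W ≈ 2.29

Steady-state k* = [s/(n + g + δ)]^(1/(1−α)), so the ratio is [ (s_V/(n + g + δ)_V) / (s_W/(n + g + δ)_W) ]^1.5625.
s_V/(n + g + δ)_V = 0.21/0.086 = 2.4419; s_W/(n + g + δ)_W = 0.21/0.146 = 1.4384.
Ratio = (2.4419/1.4384)^1.5625 = 1.6977^1.5625 ≈ 2.2864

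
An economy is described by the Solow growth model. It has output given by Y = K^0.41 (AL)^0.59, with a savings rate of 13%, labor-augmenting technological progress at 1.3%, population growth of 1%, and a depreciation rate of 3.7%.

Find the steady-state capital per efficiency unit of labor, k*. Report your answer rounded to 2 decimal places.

k* = 3.71

At the steady state, Δk = 0, so s·k^α = (n + g + δ)·k.
Dividing both sides by k: k^(1−α) = s / (n + g + δ).
k^0.59 = 0.13 / (0.010 + 0.013 + 0.037) = 0.13 / 0.060 = 2.1667
k* = 2.1667^(1/0.59) ≈ 3.7081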